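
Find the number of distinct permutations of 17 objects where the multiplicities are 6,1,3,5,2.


17! = 355687428096000
Denominator: 6!=720 * 1!=1 * 3!=6 * 5!=120 * 2!=2
Coefficient = 355687428096000 / 1036800 = 343062720

343062720


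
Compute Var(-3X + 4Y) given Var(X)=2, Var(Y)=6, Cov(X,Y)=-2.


Var(-3X + 4Y) = (-3)^2*Var(X) + 4^2*Var(Y) + 2*(-3)*4*Cov(X,Y)
= 9*2 + 16*6 - 24*(-2)
= 18 + 96 + 48 = 162

162


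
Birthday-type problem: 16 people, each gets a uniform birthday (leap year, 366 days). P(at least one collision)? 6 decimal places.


P(all different) = prod((366-i)/366 for i=0..15) = 0.717059
P(at least one match) = 1 - 0.717059 = 0.282941

0.282941


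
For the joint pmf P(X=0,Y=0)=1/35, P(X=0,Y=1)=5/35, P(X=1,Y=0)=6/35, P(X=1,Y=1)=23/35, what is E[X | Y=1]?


P(Y=1) = 28/35
E[X|Y=1] = (0*5 + 1*23)/28 = 23/28

23/28


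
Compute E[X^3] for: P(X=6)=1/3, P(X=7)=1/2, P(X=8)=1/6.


E[X^3] = sum(x^3 * P(x))
= 216*1/3 + 343*1/2 + 512*1/6
= 1973/6

1973/6


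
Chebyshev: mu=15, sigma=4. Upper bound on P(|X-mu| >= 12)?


k = 12/4 = 3
Chebyshev: P(|X-mu| >= k*sigma) <= 1/k^2 = 1/3^2 = 1/9

1/9


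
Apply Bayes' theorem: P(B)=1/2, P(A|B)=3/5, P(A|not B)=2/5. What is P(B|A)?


P(A) = P(A|B)P(B) + P(A|B')P(B') = 3/5*1/2 + 2/5*1/2 = 1/2
P(B|A) = P(A|B)P(B)/P(A) = (3/10)/(1/2) = 3/5

3/5


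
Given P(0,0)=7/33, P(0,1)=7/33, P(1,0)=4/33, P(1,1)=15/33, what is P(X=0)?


P(X=0) = P(0,0)+P(0,1) = 7/33 + 7/33 = 14/33

14/33


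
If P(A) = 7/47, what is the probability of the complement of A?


P(A') = 1 - P(A) = 1 - 7/47 = 40/47

40/47


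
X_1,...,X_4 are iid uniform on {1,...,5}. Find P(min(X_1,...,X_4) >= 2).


P(min >= 2) = P(all X_i >= 2) = (P(X_1 >= 2))^4
= (4/5)^4 = 256/625

256/625


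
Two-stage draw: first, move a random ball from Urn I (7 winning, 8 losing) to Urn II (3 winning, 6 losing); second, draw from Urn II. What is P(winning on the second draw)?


P(transfer winning) = 7/15; P(transfer losing) = 8/15
If winning transferred: Urn II has 4 winning of 10, so P(winning|winning moved) = 2/5
If losing transferred: Urn II has 3 winning of 10, so P(winning|losing moved) = 3/10
By total probability: P(winning) = 7/15*2/5 + 8/15*3/10 = 26/75

26/75


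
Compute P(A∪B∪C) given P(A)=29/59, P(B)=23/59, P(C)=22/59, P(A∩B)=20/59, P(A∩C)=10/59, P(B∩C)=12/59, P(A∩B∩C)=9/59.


P(A∪B∪C) = P(A)+P(B)+P(C) - P(AB)-P(AC)-P(BC) + P(ABC)
= 29/59+23/59+22/59 - 20/59-10/59-12/59 + 9/59
= 41/59

41/59


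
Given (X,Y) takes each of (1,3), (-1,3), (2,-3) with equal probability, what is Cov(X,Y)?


E[X]=2/3, E[Y]=1, E[XY]=-2
Cov(X,Y) = E[XY] - E[X]E[Y] = -2 - 2/3*1 = -8/3

-8/3


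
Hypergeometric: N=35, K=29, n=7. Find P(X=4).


P(X=4) = C(29,4)*C(6,3) / C(35,7)
= 23751*20 / 6724520
= 475020/6724520 = 819/11594

819/11594


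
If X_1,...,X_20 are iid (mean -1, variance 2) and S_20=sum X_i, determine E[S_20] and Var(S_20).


E[S_n] = n*mu = 20*-1 = -20
Var(S_n) = n*sigma^2 = 20*2 = 40

E[S_20]=-20, Var(S_20)=40


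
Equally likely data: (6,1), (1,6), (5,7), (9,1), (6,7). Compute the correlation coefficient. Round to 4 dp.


Cov(X,Y) = -4.1600, Var(X) = 6.6400, Var(Y) = 7.8400
rho = Cov/(sqrt(VarX)*sqrt(VarY)) = -0.5766

-0.5766


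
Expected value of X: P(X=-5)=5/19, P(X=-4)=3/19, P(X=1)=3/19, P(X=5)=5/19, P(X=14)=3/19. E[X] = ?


E[X] = sum(x * P(x))
= -5*5/19 - 4*3/19 + 1*3/19 + 5*5/19 + 14*3/19
= 33/19

33/19


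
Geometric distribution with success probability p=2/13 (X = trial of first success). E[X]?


For geometric (trials until first success), E[X] = 1/p = 1/(2/13) = 13/2

13/2


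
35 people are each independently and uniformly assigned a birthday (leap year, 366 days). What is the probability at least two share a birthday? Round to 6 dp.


P(all different) = prod((366-i)/366 for i=0..34) = 0.186502
P(at least one match) = 1 - 0.186502 = 0.813498

0.813498


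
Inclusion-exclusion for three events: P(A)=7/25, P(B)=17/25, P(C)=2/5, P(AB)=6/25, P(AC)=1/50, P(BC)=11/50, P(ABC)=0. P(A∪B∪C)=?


P(A∪B∪C) = P(A)+P(B)+P(C) - P(AB)-P(AC)-P(BC) + P(ABC)
= 7/25+17/25+2/5 - 6/25-1/50-11/50 + 0
= 22/25

22/25


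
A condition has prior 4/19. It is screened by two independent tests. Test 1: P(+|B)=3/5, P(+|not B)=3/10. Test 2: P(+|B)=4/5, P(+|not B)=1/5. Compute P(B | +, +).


After test 1: P(+) = 3/5*4/19 + 3/10*15/19 = 69/190
P(B|+) = (12/95)/(69/190) = 8/23
After test 2 (use post1 as new prior): P(+) = 4/5*8/23 + 1/5*15/23 = 47/115
P(B|+,+) = (32/115)/(47/115) = 32/47

32/47


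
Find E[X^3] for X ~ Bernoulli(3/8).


For Bernoulli: X in {0,1}
E[X^3] = 0^3*(1-3/8) + 1^3*3/8 = 3/8

3/8


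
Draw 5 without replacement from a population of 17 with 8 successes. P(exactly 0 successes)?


P(X=0) = C(8,0)*C(9,5) / C(17,5)
= 1*126 / 6188
= 126/6188 = 9/442

9/442


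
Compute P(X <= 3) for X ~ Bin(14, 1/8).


P(X<=3) = P(X=0) + P(X=1) + P(X=2) + P(X=3)
= 678223072849/4398046511104 + 678223072849/2199023255552 + 1259557135291/4398046511104 + 179936733613/1099511627776
= 2006986644145/2199023255552

2006986644145/2199023255552


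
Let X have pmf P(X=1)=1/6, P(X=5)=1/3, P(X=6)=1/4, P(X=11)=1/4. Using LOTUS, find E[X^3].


E[X^3] = sum(g(x)*P(x))
= 1*1/6 + 125*1/3 + 216*1/4 + 1331*1/4
= 5143/12

5143/12


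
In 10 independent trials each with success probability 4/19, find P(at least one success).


P(at least one) = 1 - P(none)
P(none) = (1 - 4/19)^10 = (15/19)^10 = 576650390625/6131066257801
P(at least one) = 1 - 576650390625/6131066257801 = 5554415867176/6131066257801

5554415867176/6131066257801


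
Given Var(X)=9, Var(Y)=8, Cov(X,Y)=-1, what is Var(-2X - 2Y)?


Var(-2X - 2Y) = (-2)^2*Var(X) + (-2)^2*Var(Y) + 2*(-2)*(-2)*Cov(X,Y)
= 4*9 + 4*8 + 8*(-1)
= 36 + 32 - 8 = 60

60


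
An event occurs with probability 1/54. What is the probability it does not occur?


P(A') = 1 - P(A) = 1 - 1/54 = 53/54

53/54


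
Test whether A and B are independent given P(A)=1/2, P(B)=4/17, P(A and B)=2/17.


P(A)*P(B) = 1/2*4/17 = 2/17
P(A∩B) = 2/17, which equals P(A)P(B), so independent

Yes, A and B are independent


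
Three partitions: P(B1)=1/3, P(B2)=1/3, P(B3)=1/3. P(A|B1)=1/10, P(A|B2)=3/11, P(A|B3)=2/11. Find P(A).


P(A) = P(A|B1)P(B1) + P(A|B2)P(B2) + P(A|B3)P(B3)
= 1/10*1/3 + 3/11*1/3 + 2/11*1/3
= 1/30 + 1/11 + 2/33 = 61/330

61/330


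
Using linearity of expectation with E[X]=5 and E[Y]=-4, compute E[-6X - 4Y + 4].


E[-6X - 4Y + 4] = -6*E[X] - 4*E[Y] + 4
= (-6)*(5) + (-4)*(-4) + (4)
= -30 + 16 + 4 = -10

-10


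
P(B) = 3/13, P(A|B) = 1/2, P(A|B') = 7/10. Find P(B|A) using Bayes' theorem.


P(A) = P(A|B)P(B) + P(A|B')P(B') = 1/2*3/13 + 7/10*10/13 = 17/26
P(B|A) = P(A|B)P(B)/P(A) = (3/26)/(17/26) = 3/17

3/17


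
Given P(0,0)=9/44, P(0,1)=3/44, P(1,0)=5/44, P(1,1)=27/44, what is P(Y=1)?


P(Y=1) = P(0,1)+P(1,1) = 3/44 + 27/44 = 30/44 = 15/22

15/22


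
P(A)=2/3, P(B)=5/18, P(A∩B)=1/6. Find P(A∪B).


P(A∪B) = P(A) + P(B) - P(A∩B)
= 2/3 + 5/18 - 1/6 = 7/9

7/9


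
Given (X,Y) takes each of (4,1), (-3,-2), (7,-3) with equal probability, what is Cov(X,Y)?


E[X]=8/3, E[Y]=-4/3, E[XY]=-11/3
Cov(X,Y) = E[XY] - E[X]E[Y] = -11/3 - 8/3*-4/3 = -1/9

-1/9


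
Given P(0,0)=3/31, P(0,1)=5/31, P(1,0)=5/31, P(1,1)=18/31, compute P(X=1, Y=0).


Read from table: P(X=1, Y=0) = 5/31

5/31


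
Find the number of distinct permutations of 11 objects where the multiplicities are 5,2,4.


11! = 39916800
Denominator: 5!=120 * 2!=2 * 4!=24
Coefficient = 39916800 / 5760 = 6930

6930


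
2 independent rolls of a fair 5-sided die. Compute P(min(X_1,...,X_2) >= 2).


P(min >= 2) = P(all X_i >= 2) = (P(X_1 >= 2))^2
= (4/5)^2 = 16/25

16/25


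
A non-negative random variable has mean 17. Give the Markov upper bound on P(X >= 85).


Markov: P(X >= a) <= E[X]/a
P(X >= 85) <= 17/85 = 1/5

1/5


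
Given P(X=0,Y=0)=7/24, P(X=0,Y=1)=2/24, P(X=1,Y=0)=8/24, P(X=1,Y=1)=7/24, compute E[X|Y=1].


P(Y=1) = 9/24
E[X|Y=1] = (0*2 + 1*7)/9 = 7/9

7/9


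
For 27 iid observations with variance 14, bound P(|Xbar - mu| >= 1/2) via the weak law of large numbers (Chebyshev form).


Var(Xbar) = Var(X)/n = 14/27
Chebyshev: P(|Xbar-mu| >= 1/2) <= Var(Xbar)/(1/2)^2 = (14/27)/(1/4) = 56/27
Bound exceeds 1, so trivial bound: 1

1


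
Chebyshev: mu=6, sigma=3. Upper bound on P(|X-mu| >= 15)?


k = 15/3 = 5
Chebyshev: P(|X-mu| >= k*sigma) <= 1/k^2 = 1/5^2 = 1/25

1/25


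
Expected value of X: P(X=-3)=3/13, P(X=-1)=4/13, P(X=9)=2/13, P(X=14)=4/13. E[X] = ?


E[X] = sum(x * P(x))
= -3*3/13 - 1*4/13 + 9*2/13 + 14*4/13
= 61/13

61/13


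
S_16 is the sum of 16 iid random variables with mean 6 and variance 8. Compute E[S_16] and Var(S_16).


E[S_n] = n*mu = 16*6 = 96
Var(S_n) = n*sigma^2 = 16*8 = 128

E[S_16]=96, Var(S_16)=128


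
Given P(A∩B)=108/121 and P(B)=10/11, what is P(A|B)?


P(A|B) = P(A∩B)/P(B) = (108/121)/(110/121) = 108/110 = 54/55

54/55


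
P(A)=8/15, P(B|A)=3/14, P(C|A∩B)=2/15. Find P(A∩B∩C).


P(A∩B∩C) = P(A) * P(B|A) * P(C|A∩B)
= 8/15 * 3/14 * 2/15
= 4/35 * 2/15 = 8/525

8/525


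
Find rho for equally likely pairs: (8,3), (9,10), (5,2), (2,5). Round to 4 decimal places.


Cov(X,Y) = 3.5000, Var(X) = 7.5000, Var(Y) = 9.5000
rho = Cov/(sqrt(VarX)*sqrt(VarY)) = 0.4146

0.4146


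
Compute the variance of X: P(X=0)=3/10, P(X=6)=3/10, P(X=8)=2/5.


E[X] = 5, E[X^2] = 182/5
Var(X) = E[X^2] - (E[X])^2 = 182/5 - (5)^2 = 57/5

57/5


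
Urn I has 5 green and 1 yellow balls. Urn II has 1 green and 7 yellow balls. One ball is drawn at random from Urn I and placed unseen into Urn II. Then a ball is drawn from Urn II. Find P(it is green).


P(transfer green) = 5/6; P(transfer yellow) = 1/6
If green transferred: Urn II has 2 green of 9, so P(green|green moved) = 2/9
If yellow transferred: Urn II has 1 green of 9, so P(green|yellow moved) = 1/9
By total probability: P(green) = 5/6*2/9 + 1/6*1/9 = 11/54

11/54


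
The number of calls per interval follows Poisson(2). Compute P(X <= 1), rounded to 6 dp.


P(X<=1) = e^(-2)*2^0/0! + e^(-2)*2^1/1!
≈ 0.1353352832 + 0.2706705665
= 0.4060058497
≈ 0.406006

0.406006


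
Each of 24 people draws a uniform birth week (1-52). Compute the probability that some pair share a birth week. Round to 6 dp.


P(all different) = prod((52-i)/52 for i=0..23) = 0.001732
P(at least one match) = 1 - 0.001732 = 0.998268

0.998268


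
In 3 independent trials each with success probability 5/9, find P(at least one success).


P(at least one) = 1 - P(none)
P(none) = (1 - 5/9)^3 = (4/9)^3 = 64/729
P(at least one) = 1 - 64/729 = 665/729

665/729


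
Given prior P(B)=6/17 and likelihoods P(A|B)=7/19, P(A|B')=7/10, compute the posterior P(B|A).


P(A) = P(A|B)P(B) + P(A|B')P(B') = 7/19*6/17 + 7/10*11/17 = 1883/3230
P(B|A) = P(A|B)P(B)/P(A) = (42/323)/(1883/3230) = 60/269

60/269


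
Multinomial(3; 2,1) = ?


3! = 6
Denominator: 2!=2 * 1!=1
Coefficient = 6 / 2 = 3

3


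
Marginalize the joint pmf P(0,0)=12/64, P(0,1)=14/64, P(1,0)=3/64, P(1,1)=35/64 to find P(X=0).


P(X=0) = P(0,0)+P(0,1) = 12/64 + 14/64 = 26/64 = 13/32

13/32


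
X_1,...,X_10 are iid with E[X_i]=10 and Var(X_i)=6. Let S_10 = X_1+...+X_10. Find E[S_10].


E[S_n] = n*E[X_1] = 10*10 = 100

100


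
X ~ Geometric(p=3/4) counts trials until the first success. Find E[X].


For geometric (trials until first success), E[X] = 1/p = 1/(3/4) = 4/3

4/3


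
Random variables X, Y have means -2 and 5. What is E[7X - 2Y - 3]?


E[7X - 2Y - 3] = 7*E[X] - 2*E[Y] - 3
= (7)*(-2) + (-2)*(5) + (-3)
= -14 - 10 - 3 = -27

-27


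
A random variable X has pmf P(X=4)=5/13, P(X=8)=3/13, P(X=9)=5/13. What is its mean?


E[X] = sum(x * P(x))
= 4*5/13 + 8*3/13 + 9*5/13
= 89/13

89/13


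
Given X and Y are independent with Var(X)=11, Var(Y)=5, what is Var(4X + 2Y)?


Independence => Cov(X,Y)=0
Var(4X + 2Y) = 4^2*Var(X) + 2^2*Var(Y)
= 16*11 + 4*5 = 196

196


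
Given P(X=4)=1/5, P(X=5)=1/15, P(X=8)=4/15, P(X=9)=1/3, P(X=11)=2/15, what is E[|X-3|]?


E[|X-3|] = sum(g(x)*P(x))
= 1*1/5 + 2*1/15 + 5*4/15 + 6*1/3 + 8*2/15
= 71/15

71/15


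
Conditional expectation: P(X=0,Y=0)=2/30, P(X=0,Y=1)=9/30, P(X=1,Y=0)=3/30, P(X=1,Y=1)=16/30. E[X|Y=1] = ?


P(Y=1) = 25/30
E[X|Y=1] = (0*9 + 1*16)/25 = 16/25

16/25


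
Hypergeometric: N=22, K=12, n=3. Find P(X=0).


P(X=0) = C(12,0)*C(10,3) / C(22,3)
= 1*120 / 1540
= 120/1540 = 6/77

6/77


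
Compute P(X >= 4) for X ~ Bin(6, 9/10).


P(X>=4) = P(X=4) + P(X=5) + P(X=6)
= 19683/200000 + 177147/500000 + 531441/1000000
= 19683/20000

19683/20000


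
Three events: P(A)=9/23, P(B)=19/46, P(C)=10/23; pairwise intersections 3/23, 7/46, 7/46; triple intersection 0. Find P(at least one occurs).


P(A∪B∪C) = P(A)+P(B)+P(C) - P(AB)-P(AC)-P(BC) + P(ABC)
= 9/23+19/46+10/23 - 3/23-7/46-7/46 + 0
= 37/46

37/46


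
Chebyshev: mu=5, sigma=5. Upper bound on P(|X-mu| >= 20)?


k = 20/5 = 4
Chebyshev: P(|X-mu| >= k*sigma) <= 1/k^2 = 1/4^2 = 1/16

1/16


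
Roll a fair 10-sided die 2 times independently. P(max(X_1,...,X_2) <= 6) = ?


P(max <= 6) = P(all X_i <= 6) = (P(X_1 <= 6))^2
= (6/10)^2 = (3/5)^2 = 9/25

9/25


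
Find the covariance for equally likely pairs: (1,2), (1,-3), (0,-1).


E[X]=2/3, E[Y]=-2/3, E[XY]=-1/3
Cov(X,Y) = E[XY] - E[X]E[Y] = -1/3 - 2/3*-2/3 = 1/9

1/9


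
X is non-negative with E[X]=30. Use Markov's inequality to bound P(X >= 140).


Markov: P(X >= a) <= E[X]/a
P(X >= 140) <= 30/140 = 3/14

3/14


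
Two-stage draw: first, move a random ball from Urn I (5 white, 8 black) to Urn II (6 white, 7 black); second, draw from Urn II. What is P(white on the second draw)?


P(transfer white) = 5/13; P(transfer black) = 8/13
If white transferred: Urn II has 7 white of 14, so P(white|white moved) = 1/2
If black transferred: Urn II has 6 white of 14, so P(white|black moved) = 3/7
By total probability: P(white) = 5/13*1/2 + 8/13*3/7 = 83/182

83/182


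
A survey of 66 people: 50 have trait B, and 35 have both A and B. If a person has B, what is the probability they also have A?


P(A|B) = P(A∩B)/P(B) = (35/66)/(50/66) = 35/50 = 7/10

7/10


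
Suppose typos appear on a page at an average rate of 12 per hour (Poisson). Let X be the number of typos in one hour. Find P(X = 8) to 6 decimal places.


P(X=8) = e^(-12) * 12^8 / 8!
≈ 0.000006144212353 * 429981696 / 40320
≈ 0.065523

0.065523


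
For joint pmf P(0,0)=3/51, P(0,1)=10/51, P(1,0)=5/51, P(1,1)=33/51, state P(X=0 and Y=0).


Read from table: P(X=0, Y=0) = 3/51 = 1/17

1/17


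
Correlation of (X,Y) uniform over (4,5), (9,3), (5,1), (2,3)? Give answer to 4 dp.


Cov(X,Y) = -0.5000, Var(X) = 6.5000, Var(Y) = 2.0000
rho = Cov/(sqrt(VarX)*sqrt(VarY)) = -0.1387

-0.1387


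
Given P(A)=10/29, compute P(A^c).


P(A') = 1 - P(A) = 1 - 10/29 = 19/29

19/29


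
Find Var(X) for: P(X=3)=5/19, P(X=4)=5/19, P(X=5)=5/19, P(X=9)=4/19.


E[X] = 96/19, E[X^2] = 574/19
Var(X) = E[X^2] - (E[X])^2 = 574/19 - (96/19)^2 = 1690/361

1690/361


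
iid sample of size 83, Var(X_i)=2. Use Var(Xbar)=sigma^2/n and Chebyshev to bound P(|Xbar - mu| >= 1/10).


Var(Xbar) = Var(X)/n = 2/83
Chebyshev: P(|Xbar-mu| >= 1/10) <= Var(Xbar)/(1/10)^2 = (2/83)/(1/100) = 200/83
Bound exceeds 1, so trivial bound: 1

1


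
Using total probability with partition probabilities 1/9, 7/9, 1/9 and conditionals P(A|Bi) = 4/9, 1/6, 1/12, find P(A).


P(A) = P(A|B1)P(B1) + P(A|B2)P(B2) + P(A|B3)P(B3)
= 4/9*1/9 + 1/6*7/9 + 1/12*1/9
= 4/81 + 7/54 + 1/108 = 61/324

61/324


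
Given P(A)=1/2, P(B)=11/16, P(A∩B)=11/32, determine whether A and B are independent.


P(A)*P(B) = 1/2*11/16 = 11/32
P(A∩B) = 11/32, which equals P(A)P(B), so independent

Yes, A and B are independent


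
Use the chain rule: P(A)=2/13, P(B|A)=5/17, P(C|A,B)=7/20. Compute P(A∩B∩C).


P(A∩B∩C) = P(A) * P(B|A) * P(C|A∩B)
= 2/13 * 5/17 * 7/20
= 10/221 * 7/20 = 7/442

7/442


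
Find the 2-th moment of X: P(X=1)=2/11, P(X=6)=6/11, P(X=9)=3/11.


E[X^2] = sum(x^2 * P(x))
= 1*2/11 + 36*6/11 + 81*3/11
= 461/11

461/11


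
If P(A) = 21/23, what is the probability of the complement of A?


P(A') = 1 - P(A) = 1 - 21/23 = 2/23

2/23


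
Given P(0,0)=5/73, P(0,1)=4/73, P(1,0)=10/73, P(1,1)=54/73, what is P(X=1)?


P(X=1) = P(1,0)+P(1,1) = 10/73 + 54/73 = 64/73

64/73


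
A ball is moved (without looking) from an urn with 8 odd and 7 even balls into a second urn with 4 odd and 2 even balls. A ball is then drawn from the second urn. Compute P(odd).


P(transfer odd) = 8/15; P(transfer even) = 7/15
If odd transferred: Urn II has 5 odd of 7, so P(odd|odd moved) = 5/7
If even transferred: Urn II has 4 odd of 7, so P(odd|even moved) = 4/7
By total probability: P(odd) = 8/15*5/7 + 7/15*4/7 = 68/105

68/105


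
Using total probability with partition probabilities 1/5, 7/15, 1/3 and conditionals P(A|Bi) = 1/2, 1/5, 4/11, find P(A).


P(A) = P(A|B1)P(B1) + P(A|B2)P(B2) + P(A|B3)P(B3)
= 1/2*1/5 + 1/5*7/15 + 4/11*1/3
= 1/10 + 7/75 + 4/33 = 173/550

173/550


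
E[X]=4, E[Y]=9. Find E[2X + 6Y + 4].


E[2X + 6Y + 4] = 2*E[X] + 6*E[Y] + 4
= (2)*(4) + (6)*(9) + (4)
= 8 + 54 + 4 = 66

66


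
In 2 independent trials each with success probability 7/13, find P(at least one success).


P(at least one) = 1 - P(none)
P(none) = (1 - 7/13)^2 = (6/13)^2 = 36/169
P(at least one) = 1 - 36/169 = 133/169

133/169


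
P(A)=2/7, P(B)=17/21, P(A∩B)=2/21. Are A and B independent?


P(A)*P(B) = 2/7*17/21 = 34/147
P(A∩B) = 2/21 != 34/147, so not independent

No, A and B are not independent


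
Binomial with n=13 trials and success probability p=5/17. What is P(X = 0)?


P(X=0) = C(13,0) * p^0 * (1-p)^13
= 1 * 1 * 106993205379072/9904578032905937
= 106993205379072/9904578032905937

106993205379072/9904578032905937


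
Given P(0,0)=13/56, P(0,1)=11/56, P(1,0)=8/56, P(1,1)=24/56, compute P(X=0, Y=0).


Read from table: P(X=0, Y=0) = 13/56

13/56


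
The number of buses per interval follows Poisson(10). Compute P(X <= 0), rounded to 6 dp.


P(X<=0) = e^(-10)*10^0/0!
≈ 0.0000453999
≈ 0.000045

0.000045


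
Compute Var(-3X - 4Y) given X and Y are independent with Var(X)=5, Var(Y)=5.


Independence => Cov(X,Y)=0
Var(-3X - 4Y) = (-3)^2*Var(X) + (-4)^2*Var(Y)
= 9*5 + 16*5 = 125

125


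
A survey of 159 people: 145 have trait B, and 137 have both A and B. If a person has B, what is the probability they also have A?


P(A|B) = P(A∩B)/P(B) = (137/159)/(145/159) = 137/145

137/145


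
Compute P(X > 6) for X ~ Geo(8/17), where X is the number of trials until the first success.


P(X > 6) = P(first 6 trials all fail) = (1-p)^6 = (9/17)^6 = 531441/24137569

531441/24137569


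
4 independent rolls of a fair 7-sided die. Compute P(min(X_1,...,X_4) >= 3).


P(min >= 3) = P(all X_i >= 3) = (P(X_1 >= 3))^4
= (5/7)^4 = 625/2401

625/2401


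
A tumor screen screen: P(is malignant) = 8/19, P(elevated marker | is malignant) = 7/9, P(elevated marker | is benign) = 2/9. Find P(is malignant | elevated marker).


P(A) = P(A|B)P(B) + P(A|B')P(B') = 7/9*8/19 + 2/9*11/19 = 26/57
P(B|A) = P(A|B)P(B)/P(A) = (56/171)/(26/57) = 28/39

28/39


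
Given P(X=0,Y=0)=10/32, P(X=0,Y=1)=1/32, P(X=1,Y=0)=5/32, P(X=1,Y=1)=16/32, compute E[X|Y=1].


P(Y=1) = 17/32
E[X|Y=1] = (0*1 + 1*16)/17 = 16/17

16/17


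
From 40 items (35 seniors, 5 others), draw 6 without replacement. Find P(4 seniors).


P(X=4) = C(35,4)*C(5,2) / C(40,6)
= 52360*10 / 3838380
= 523600/3838380 = 3740/27417

3740/27417


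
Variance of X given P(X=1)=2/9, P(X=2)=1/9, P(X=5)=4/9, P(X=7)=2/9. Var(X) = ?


E[X] = 38/9, E[X^2] = 68/3
Var(X) = E[X^2] - (E[X])^2 = 68/3 - (38/9)^2 = 392/81

392/81


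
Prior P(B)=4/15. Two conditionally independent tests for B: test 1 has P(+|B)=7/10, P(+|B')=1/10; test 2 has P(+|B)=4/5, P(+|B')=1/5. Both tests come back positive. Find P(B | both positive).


After test 1: P(+) = 7/10*4/15 + 1/10*11/15 = 13/50
P(B|+) = (14/75)/(13/50) = 28/39
After test 2 (use post1 as new prior): P(+) = 4/5*28/39 + 1/5*11/39 = 41/65
P(B|+,+) = (112/195)/(41/65) = 112/123

112/123


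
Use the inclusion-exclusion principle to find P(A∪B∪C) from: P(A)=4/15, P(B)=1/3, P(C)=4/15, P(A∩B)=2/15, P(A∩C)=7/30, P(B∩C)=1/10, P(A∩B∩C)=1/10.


P(A∪B∪C) = P(A)+P(B)+P(C) - P(AB)-P(AC)-P(BC) + P(ABC)
= 4/15+1/3+4/15 - 2/15-7/30-1/10 + 1/10
= 1/2

1/2


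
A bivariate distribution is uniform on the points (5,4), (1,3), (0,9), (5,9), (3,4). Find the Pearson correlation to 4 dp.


Cov(X,Y) = -0.2400, Var(X) = 4.1600, Var(Y) = 6.9600
rho = Cov/(sqrt(VarX)*sqrt(VarY)) = -0.0446

-0.0446


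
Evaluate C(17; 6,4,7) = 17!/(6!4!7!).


17! = 355687428096000
Denominator: 6!=720 * 4!=24 * 7!=5040
Coefficient = 355687428096000 / 87091200 = 4084080

4084080


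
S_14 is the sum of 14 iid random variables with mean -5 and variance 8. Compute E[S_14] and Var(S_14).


E[S_n] = n*mu = 14*-5 = -70
Var(S_n) = n*sigma^2 = 14*8 = 112

E[S_14]=-70, Var(S_14)=112


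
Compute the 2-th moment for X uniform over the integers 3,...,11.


E[X^2] = (1/9) * sum(x^2 for x=3..11)
= 501/9 = 167/3

167/3


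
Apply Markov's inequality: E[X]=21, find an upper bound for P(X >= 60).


Markov: P(X >= a) <= E[X]/a
P(X >= 60) <= 21/60 = 7/20

7/20


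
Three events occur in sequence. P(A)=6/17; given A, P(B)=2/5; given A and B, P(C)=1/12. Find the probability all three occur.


P(A∩B∩C) = P(A) * P(B|A) * P(C|A∩B)
= 6/17 * 2/5 * 1/12
= 12/85 * 1/12 = 1/85

1/85


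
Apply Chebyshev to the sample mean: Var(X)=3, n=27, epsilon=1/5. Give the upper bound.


Var(Xbar) = Var(X)/n = 3/27
Chebyshev: P(|Xbar-mu| >= 1/5) <= Var(Xbar)/(1/5)^2 = (1/9)/(1/25) = 25/9
Bound exceeds 1, so trivial bound: 1

1


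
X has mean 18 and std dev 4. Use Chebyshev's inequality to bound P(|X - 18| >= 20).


k = 20/4 = 5
Chebyshev: P(|X-mu| >= k*sigma) <= 1/k^2 = 1/5^2 = 1/25

1/25


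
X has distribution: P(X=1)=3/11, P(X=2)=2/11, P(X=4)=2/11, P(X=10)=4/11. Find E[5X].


E[5X] = sum(g(x)*P(x))
= 5*3/11 + 10*2/11 + 20*2/11 + 50*4/11
= 25

25


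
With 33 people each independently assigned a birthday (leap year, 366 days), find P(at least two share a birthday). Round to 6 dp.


P(all different) = prod((366-i)/366 for i=0..32) = 0.225976
P(at least one match) = 1 - 0.225976 = 0.774024

0.774024


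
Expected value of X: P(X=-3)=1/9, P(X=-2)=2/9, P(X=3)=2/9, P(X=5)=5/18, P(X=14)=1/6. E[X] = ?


E[X] = sum(x * P(x))
= -3*1/9 - 2*2/9 + 3*2/9 + 5*5/18 + 14*1/6
= 65/18

65/18


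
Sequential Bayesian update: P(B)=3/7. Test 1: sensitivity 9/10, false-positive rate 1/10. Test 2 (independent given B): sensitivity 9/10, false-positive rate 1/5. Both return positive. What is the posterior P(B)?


After test 1: P(+) = 9/10*3/7 + 1/10*4/7 = 31/70
P(B|+) = (27/70)/(31/70) = 27/31
After test 2 (use post1 as new prior): P(+) = 9/10*27/31 + 1/5*4/31 = 251/310
P(B|+,+) = (243/310)/(251/310) = 243/251

243/251


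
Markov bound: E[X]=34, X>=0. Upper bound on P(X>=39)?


Markov: P(X >= a) <= E[X]/a
P(X >= 39) <= 34/39

34/39


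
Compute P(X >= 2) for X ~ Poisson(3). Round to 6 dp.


P(X>=2) = 1 - P(X<=1) = 1 - (e^(-3)*3^0/0! + e^(-3)*3^1/1!)
≈ 1 - (0.0497870684 + 0.1493612051)
= 1 - 0.1991482735 = 0.8008517265
≈ 0.800852

0.800852


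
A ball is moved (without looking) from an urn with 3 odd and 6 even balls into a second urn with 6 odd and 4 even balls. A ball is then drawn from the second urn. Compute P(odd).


P(transfer odd) = 3/9 = 1/3; P(transfer even) = 2/3
If odd transferred: Urn II has 7 odd of 11, so P(odd|odd moved) = 7/11
If even transferred: Urn II has 6 odd of 11, so P(odd|even moved) = 6/11
By total probability: P(odd) = 1/3*7/11 + 2/3*6/11 = 19/33

19/33


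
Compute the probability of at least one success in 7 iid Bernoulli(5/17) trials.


P(at least one) = 1 - P(none)
P(none) = (1 - 5/17)^7 = (12/17)^7 = 35831808/410338673
P(at least one) = 1 - 35831808/410338673 = 374506865/410338673

374506865/410338673


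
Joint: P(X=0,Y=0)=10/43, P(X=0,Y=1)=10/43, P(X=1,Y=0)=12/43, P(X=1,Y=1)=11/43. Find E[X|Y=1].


P(Y=1) = 21/43
E[X|Y=1] = (0*10 + 1*11)/21 = 11/21

11/21


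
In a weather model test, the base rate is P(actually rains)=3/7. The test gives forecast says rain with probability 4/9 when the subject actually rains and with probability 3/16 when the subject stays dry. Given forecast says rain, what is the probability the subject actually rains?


P(A) = P(A|B)P(B) + P(A|B')P(B') = 4/9*3/7 + 3/16*4/7 = 25/84
P(B|A) = P(A|B)P(B)/P(A) = (4/21)/(25/84) = 16/25

16/25


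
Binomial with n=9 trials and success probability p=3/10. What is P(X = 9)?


P(X=9) = C(9,9) * p^9 * (1-p)^0
= 1 * 19683/1000000000 * 1
= 19683/1000000000

19683/1000000000


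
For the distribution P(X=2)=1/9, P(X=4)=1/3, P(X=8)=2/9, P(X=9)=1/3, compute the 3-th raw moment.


E[X^3] = sum(x^3 * P(x))
= 8*1/9 + 64*1/3 + 512*2/9 + 729*1/3
= 379

379


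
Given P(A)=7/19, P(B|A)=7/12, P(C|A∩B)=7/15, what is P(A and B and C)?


P(A∩B∩C) = P(A) * P(B|A) * P(C|A∩B)
= 7/19 * 7/12 * 7/15
= 49/228 * 7/15 = 343/3420

343/3420


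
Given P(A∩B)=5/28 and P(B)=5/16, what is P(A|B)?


P(A|B) = P(A∩B)/P(B) = (20/112)/(35/112) = 20/35 = 4/7

4/7


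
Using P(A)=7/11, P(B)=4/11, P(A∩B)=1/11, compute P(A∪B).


P(A∪B) = P(A) + P(B) - P(A∩B)
= 7/11 + 4/11 - 1/11 = 10/11

10/11


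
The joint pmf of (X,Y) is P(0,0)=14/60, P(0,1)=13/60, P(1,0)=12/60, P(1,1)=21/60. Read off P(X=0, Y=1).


Read from table: P(X=0, Y=1) = 13/60

13/60


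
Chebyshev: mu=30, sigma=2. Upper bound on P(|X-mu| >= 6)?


k = 6/2 = 3
Chebyshev: P(|X-mu| >= k*sigma) <= 1/k^2 = 1/3^2 = 1/9

1/9


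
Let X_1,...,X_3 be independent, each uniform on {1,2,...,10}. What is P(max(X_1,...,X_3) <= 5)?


P(max <= 5) = P(all X_i <= 5) = (P(X_1 <= 5))^3
= (5/10)^3 = (1/2)^3 = 1/8

1/8


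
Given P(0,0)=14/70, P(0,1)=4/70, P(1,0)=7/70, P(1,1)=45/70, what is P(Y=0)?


P(Y=0) = P(0,0)+P(1,0) = 14/70 + 7/70 = 21/70 = 3/10

3/10


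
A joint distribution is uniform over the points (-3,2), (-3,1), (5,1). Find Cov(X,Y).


E[X]=-1/3, E[Y]=4/3, E[XY]=-4/3
Cov(X,Y) = E[XY] - E[X]E[Y] = -4/3 + 1/3*4/3 = -8/9

-8/9


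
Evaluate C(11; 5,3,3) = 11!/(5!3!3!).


11! = 39916800
Denominator: 5!=120 * 3!=6 * 3!=6
Coefficient = 39916800 / 4320 = 9240

9240


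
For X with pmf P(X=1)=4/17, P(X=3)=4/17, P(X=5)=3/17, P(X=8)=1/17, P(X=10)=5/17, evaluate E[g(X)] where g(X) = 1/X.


E[1/X] = sum(g(x)*P(x))
= 1*4/17 + 1/3*4/17 + 1/5*3/17 + 1/8*1/17 + 1/10*5/17
= 787/2040

787/2040


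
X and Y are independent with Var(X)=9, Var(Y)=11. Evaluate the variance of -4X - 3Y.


Independence => Cov(X,Y)=0
Var(-4X - 3Y) = (-4)^2*Var(X) + (-3)^2*Var(Y)
= 16*9 + 9*11 = 243

243


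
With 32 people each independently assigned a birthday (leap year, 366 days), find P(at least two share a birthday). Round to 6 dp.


P(all different) = prod((366-i)/366 for i=0..31) = 0.247626
P(at least one match) = 1 - 0.247626 = 0.752374

0.752374


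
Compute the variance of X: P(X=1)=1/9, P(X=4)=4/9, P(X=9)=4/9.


E[X] = 53/9, E[X^2] = 389/9
Var(X) = E[X^2] - (E[X])^2 = 389/9 - (53/9)^2 = 692/81

692/81


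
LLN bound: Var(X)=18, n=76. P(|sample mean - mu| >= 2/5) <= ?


Var(Xbar) = Var(X)/n = 18/76
Chebyshev: P(|Xbar-mu| >= 2/5) <= Var(Xbar)/(2/5)^2 = (9/38)/(4/25) = 225/152
Bound exceeds 1, so trivial bound: 1

1


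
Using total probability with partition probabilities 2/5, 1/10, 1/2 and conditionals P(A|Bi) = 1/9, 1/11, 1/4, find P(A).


P(A) = P(A|B1)P(B1) + P(A|B2)P(B2) + P(A|B3)P(B3)
= 1/9*2/5 + 1/11*1/10 + 1/4*1/2
= 2/45 + 1/110 + 1/8 = 707/3960

707/3960


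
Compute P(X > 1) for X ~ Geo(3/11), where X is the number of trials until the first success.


P(X > 1) = P(first 1 trials all fail) = (1-p)^1 = (8/11)^1 = 8/11

8/11


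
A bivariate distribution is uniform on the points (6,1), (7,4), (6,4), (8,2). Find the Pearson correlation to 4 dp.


Cov(X,Y) = -0.0625, Var(X) = 0.6875, Var(Y) = 1.6875
rho = Cov/(sqrt(VarX)*sqrt(VarY)) = -0.0580

-0.0580


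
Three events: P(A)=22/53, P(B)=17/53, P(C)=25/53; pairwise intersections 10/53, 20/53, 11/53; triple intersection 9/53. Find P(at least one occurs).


P(A∪B∪C) = P(A)+P(B)+P(C) - P(AB)-P(AC)-P(BC) + P(ABC)
= 22/53+17/53+25/53 - 10/53-20/53-11/53 + 9/53
= 32/53

32/53


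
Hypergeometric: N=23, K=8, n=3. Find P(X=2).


P(X=2) = C(8,2)*C(15,1) / C(23,3)
= 28*15 / 1771
= 420/1771 = 60/253

60/253


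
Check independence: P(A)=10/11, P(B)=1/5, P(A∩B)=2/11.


P(A)*P(B) = 10/11*1/5 = 2/11
P(A∩B) = 2/11, which equals P(A)P(B), so independent

Yes, A and B are independent


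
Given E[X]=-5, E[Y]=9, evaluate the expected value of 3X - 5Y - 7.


E[3X - 5Y - 7] = 3*E[X] - 5*E[Y] - 7
= (3)*(-5) + (-5)*(9) + (-7)
= -15 - 45 - 7 = -67

-67


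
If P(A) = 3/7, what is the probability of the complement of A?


P(A') = 1 - P(A) = 1 - 3/7 = 4/7

4/7


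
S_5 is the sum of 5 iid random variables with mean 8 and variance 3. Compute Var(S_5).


By independence, Var(S_n) = n*Var(X_1) = 5*3 = 15

15


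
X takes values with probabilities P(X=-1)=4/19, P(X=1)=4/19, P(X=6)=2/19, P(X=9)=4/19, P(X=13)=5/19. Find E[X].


E[X] = sum(x * P(x))
= -1*4/19 + 1*4/19 + 6*2/19 + 9*4/19 + 13*5/19
= 113/19

113/19


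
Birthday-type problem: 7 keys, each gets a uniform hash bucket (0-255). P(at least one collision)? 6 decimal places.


P(all different) = prod((256-i)/256 for i=0..6) = 0.920596
P(at least one match) = 1 - 0.920596 = 0.079404

0.079404


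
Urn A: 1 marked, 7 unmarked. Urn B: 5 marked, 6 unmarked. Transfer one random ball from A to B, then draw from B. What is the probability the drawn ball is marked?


P(transfer marked) = 1/8; P(transfer unmarked) = 7/8
If marked transferred: Urn II has 6 marked of 12, so P(marked|marked moved) = 1/2
If unmarked transferred: Urn II has 5 marked of 12, so P(marked|unmarked moved) = 5/12
By total probability: P(marked) = 1/8*1/2 + 7/8*5/12 = 41/96

41/96


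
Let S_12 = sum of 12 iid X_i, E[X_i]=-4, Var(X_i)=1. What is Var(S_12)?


By independence, Var(S_n) = n*Var(X_1) = 12*1 = 12

12


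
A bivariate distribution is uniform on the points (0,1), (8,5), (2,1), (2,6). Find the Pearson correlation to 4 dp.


Cov(X,Y) = 3.7500, Var(X) = 9.0000, Var(Y) = 5.1875
rho = Cov/(sqrt(VarX)*sqrt(VarY)) = 0.5488

0.5488


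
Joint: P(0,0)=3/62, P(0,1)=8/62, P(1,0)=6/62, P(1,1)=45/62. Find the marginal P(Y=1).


P(Y=1) = P(0,1)+P(1,1) = 8/62 + 45/62 = 53/62

53/62


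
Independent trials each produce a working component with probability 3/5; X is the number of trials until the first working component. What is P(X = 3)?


P(X=3) = (1-p)^2 * p = (2/5)^2 * 3/5
= 4/25 * 3/5 = 12/125

12/125


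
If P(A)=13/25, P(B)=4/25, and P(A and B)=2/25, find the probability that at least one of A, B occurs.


P(A∪B) = P(A) + P(B) - P(A∩B)
= 13/25 + 4/25 - 2/25 = 3/5

3/5


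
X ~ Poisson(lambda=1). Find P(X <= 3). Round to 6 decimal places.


P(X<=3) = e^(-1)*1^0/0! + e^(-1)*1^1/1! + e^(-1)*1^2/2! + e^(-1)*1^3/3!
≈ 0.3678794412 + 0.3678794412 + 0.1839397206 + 0.0613132402
= 0.9810118432
≈ 0.981012

0.981012


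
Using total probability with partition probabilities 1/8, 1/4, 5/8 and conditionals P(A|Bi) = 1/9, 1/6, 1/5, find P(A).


P(A) = P(A|B1)P(B1) + P(A|B2)P(B2) + P(A|B3)P(B3)
= 1/9*1/8 + 1/6*1/4 + 1/5*5/8
= 1/72 + 1/24 + 1/8 = 13/72

13/72


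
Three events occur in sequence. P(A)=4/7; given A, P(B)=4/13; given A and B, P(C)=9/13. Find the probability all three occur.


P(A∩B∩C) = P(A) * P(B|A) * P(C|A∩B)
= 4/7 * 4/13 * 9/13
= 16/91 * 9/13 = 144/1183

144/1183


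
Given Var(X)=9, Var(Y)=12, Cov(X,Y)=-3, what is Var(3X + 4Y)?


Var(3X + 4Y) = 3^2*Var(X) + 4^2*Var(Y) + 2*3*4*Cov(X,Y)
= 9*9 + 16*12 + 24*(-3)
= 81 + 192 - 72 = 201

201


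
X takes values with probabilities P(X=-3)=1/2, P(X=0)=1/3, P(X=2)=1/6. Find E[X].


E[X] = sum(x * P(x))
= -3*1/2 + 0*1/3 + 2*1/6
= -7/6

-7/6


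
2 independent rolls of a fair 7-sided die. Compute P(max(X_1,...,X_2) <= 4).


P(max <= 4) = P(all X_i <= 4) = (P(X_1 <= 4))^2
= (4/7)^2 = 16/49

16/49


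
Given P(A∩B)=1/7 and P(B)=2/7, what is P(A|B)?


P(A|B) = P(A∩B)/P(B) = (4/28)/(8/28) = 4/8 = 1/2

1/2


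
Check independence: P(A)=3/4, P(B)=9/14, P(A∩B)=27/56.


P(A)*P(B) = 3/4*9/14 = 27/56
P(A∩B) = 27/56, which equals P(A)P(B), so independent

Yes, A and B are independent


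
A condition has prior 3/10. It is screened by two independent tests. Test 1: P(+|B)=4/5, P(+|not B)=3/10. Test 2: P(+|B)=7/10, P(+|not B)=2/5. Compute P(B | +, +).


After test 1: P(+) = 4/5*3/10 + 3/10*7/10 = 9/20
P(B|+) = (6/25)/(9/20) = 8/15
After test 2 (use post1 as new prior): P(+) = 7/10*8/15 + 2/5*7/15 = 14/25
P(B|+,+) = (28/75)/(14/25) = 2/3

2/3


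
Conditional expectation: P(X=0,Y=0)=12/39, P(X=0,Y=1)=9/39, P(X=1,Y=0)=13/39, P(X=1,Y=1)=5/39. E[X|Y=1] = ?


P(Y=1) = 14/39
E[X|Y=1] = (0*9 + 1*5)/14 = 5/14

5/14


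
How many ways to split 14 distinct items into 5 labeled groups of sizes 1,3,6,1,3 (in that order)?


14! = 87178291200
Denominator: 1!=1 * 3!=6 * 6!=720 * 1!=1 * 3!=6
Coefficient = 87178291200 / 25920 = 3363360

3363360


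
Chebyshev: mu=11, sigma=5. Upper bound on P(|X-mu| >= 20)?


k = 20/5 = 4
Chebyshev: P(|X-mu| >= k*sigma) <= 1/k^2 = 1/4^2 = 1/16

1/16


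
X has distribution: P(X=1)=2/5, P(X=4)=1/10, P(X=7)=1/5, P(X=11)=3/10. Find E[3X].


E[3X] = sum(g(x)*P(x))
= 3*2/5 + 12*1/10 + 21*1/5 + 33*3/10
= 33/2

33/2


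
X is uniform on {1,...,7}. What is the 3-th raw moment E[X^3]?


E[X^3] = (1/7) * sum(x^3 for x=1..7)
= 784/7 = 112

112


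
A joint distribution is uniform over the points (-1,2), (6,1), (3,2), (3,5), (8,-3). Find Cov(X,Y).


E[X]=19/5, E[Y]=7/5, E[XY]=1/5
Cov(X,Y) = E[XY] - E[X]E[Y] = 1/5 - 19/5*7/5 = -128/25

-128/25


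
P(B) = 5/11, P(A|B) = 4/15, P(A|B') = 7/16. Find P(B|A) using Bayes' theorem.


P(A) = P(A|B)P(B) + P(A|B')P(B') = 4/15*5/11 + 7/16*6/11 = 95/264
P(B|A) = P(A|B)P(B)/P(A) = (4/33)/(95/264) = 32/95

32/95


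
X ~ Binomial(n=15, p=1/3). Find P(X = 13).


P(X=13) = C(15,13) * p^13 * (1-p)^2
= 105 * 1/1594323 * 4/9
= 140/4782969

140/4782969


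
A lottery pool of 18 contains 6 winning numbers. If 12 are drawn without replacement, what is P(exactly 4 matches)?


P(X=4) = C(6,4)*C(12,8) / C(18,12)
= 15*495 / 18564
= 7425/18564 = 2475/6188

2475/6188


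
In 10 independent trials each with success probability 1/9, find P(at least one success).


P(at least one) = 1 - P(none)
P(none) = (1 - 1/9)^10 = (8/9)^10 = 1073741824/3486784401
P(at least one) = 1 - 1073741824/3486784401 = 2413042577/3486784401

2413042577/3486784401


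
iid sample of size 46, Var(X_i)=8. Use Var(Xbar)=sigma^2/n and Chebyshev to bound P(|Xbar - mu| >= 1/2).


Var(Xbar) = Var(X)/n = 8/46
Chebyshev: P(|Xbar-mu| >= 1/2) <= Var(Xbar)/(1/2)^2 = (4/23)/(1/4) = 16/23

16/23


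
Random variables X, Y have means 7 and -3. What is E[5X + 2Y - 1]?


E[5X + 2Y - 1] = 5*E[X] + 2*E[Y] - 1
= (5)*(7) + (2)*(-3) + (-1)
= 35 - 6 - 1 = 28

28


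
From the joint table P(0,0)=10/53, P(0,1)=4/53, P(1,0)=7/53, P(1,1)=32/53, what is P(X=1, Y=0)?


Read from table: P(X=1, Y=0) = 7/53

7/53


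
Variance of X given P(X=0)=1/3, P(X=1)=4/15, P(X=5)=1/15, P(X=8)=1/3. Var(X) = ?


E[X] = 49/15, E[X^2] = 349/15
Var(X) = E[X^2] - (E[X])^2 = 349/15 - (49/15)^2 = 2834/225

2834/225


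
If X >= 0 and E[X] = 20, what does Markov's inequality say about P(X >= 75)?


Markov: P(X >= a) <= E[X]/a
P(X >= 75) <= 20/75 = 4/15

4/15


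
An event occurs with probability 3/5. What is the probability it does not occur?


P(A') = 1 - P(A) = 1 - 3/5 = 2/5

2/5


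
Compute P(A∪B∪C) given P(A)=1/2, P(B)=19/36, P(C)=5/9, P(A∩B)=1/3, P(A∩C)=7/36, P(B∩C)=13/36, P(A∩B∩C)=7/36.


P(A∪B∪C) = P(A)+P(B)+P(C) - P(AB)-P(AC)-P(BC) + P(ABC)
= 1/2+19/36+5/9 - 1/3-7/36-13/36 + 7/36
= 8/9

8/9


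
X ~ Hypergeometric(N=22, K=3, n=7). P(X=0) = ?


P(X=0) = C(3,0)*C(19,7) / C(22,7)
= 1*50388 / 170544
= 50388/170544 = 13/44

13/44


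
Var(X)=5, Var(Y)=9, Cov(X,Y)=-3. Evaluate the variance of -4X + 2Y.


Var(-4X + 2Y) = (-4)^2*Var(X) + 2^2*Var(Y) + 2*(-4)*2*Cov(X,Y)
= 16*5 + 4*9 - 16*(-3)
= 80 + 36 + 48 = 164

164


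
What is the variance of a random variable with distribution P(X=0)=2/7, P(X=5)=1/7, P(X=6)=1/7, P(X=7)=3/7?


E[X] = 32/7, E[X^2] = 208/7
Var(X) = E[X^2] - (E[X])^2 = 208/7 - (32/7)^2 = 432/49

432/49


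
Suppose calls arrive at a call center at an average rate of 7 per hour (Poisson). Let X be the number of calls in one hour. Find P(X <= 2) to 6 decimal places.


P(X<=2) = e^(-7)*7^0/0! + e^(-7)*7^1/1! + e^(-7)*7^2/2!
≈ 0.0009118820 + 0.0063831738 + 0.0223411082
= 0.0296361640
≈ 0.029636

0.029636


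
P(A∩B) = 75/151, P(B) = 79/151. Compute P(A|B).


P(A|B) = P(A∩B)/P(B) = (75/151)/(79/151) = 75/79

75/79


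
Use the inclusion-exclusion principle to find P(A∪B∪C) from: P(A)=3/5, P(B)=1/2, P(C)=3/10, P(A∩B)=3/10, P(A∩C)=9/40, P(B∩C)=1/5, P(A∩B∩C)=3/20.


P(A∪B∪C) = P(A)+P(B)+P(C) - P(AB)-P(AC)-P(BC) + P(ABC)
= 3/5+1/2+3/10 - 3/10-9/40-1/5 + 3/20
= 33/40

33/40


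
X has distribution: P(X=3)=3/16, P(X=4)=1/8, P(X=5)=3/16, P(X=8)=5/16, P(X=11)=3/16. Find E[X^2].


E[X^2] = sum(g(x)*P(x))
= 9*3/16 + 16*1/8 + 25*3/16 + 64*5/16 + 121*3/16
= 817/16

817/16


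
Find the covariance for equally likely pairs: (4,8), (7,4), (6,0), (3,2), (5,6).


E[X]=5, E[Y]=4, E[XY]=96/5
Cov(X,Y) = E[XY] - E[X]E[Y] = 96/5 - 5*4 = -4/5

-4/5


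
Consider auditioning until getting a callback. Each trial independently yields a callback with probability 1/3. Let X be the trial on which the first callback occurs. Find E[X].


For geometric (trials until first success), E[X] = 1/p = 1/(1/3) = 3

3


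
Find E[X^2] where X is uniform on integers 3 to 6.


E[X^2] = (1/4) * sum(x^2 for x=3..6)
= 86/4 = 43/2

43/2


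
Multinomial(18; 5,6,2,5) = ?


18! = 6402373705728000
Denominator: 5!=120 * 6!=720 * 2!=2 * 5!=120
Coefficient = 6402373705728000 / 20736000 = 308756448

308756448


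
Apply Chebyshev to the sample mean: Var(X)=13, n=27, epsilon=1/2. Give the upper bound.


Var(Xbar) = Var(X)/n = 13/27
Chebyshev: P(|Xbar-mu| >= 1/2) <= Var(Xbar)/(1/2)^2 = (13/27)/(1/4) = 52/27
Bound exceeds 1, so trivial bound: 1

1


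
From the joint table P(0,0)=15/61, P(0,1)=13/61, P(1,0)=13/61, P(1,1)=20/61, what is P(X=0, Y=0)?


Read from table: P(X=0, Y=0) = 15/61

15/61


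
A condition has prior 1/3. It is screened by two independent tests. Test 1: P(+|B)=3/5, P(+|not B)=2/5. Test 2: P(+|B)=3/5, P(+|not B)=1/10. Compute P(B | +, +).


After test 1: P(+) = 3/5*1/3 + 2/5*2/3 = 7/15
P(B|+) = (1/5)/(7/15) = 3/7
After test 2 (use post1 as new prior): P(+) = 3/5*3/7 + 1/10*4/7 = 11/35
P(B|+,+) = (9/35)/(11/35) = 9/11

9/11


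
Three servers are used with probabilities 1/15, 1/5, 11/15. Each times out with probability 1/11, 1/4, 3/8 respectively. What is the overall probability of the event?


P(A) = P(A|B1)P(B1) + P(A|B2)P(B2) + P(A|B3)P(B3)
= 1/11*1/15 + 1/4*1/5 + 3/8*11/15
= 1/165 + 1/20 + 11/40 = 437/1320

437/1320
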